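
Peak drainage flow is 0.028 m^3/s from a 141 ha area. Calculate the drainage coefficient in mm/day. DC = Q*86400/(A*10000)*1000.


DC = Q * 86400 / (A * 10000) * 1000
DC = 0.028 * 86400 / (141 * 10000) * 1000
DC = 2419200.0000 / 1410000

1.7157 mm/day


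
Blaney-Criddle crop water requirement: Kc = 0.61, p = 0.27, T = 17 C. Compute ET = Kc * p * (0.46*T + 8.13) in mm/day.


ET = Kc * p * (0.46*T + 8.13)
ET = 0.61 * 0.27 * (0.46*17 + 8.13)
ET = 0.61 * 0.27 * 15.9500

2.6270 mm/day


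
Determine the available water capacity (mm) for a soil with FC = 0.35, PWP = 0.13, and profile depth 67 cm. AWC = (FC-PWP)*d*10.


AWC = (FC - PWP) * d * 10
AWC = (0.35 - 0.13) * 67 * 10
AWC = 0.2200 * 67 * 10

147.4000 mm


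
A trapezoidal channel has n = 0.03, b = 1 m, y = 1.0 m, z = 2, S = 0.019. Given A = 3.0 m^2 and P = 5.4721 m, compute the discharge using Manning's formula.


R = A/P = 3.0/5.4721 = 0.548236
Q = (1/0.03) * 3.0 * 0.548236^(2/3) * 0.019^0.5

9.2333 m^3/s


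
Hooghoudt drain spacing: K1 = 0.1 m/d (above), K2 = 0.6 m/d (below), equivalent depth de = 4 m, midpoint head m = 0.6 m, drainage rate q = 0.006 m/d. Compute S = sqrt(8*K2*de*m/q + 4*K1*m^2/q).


S^2 = 8*K2*de*m/q + 4*K1*m^2/q
S^2 = 8*0.6*4*0.6/0.006 + 4*0.1*0.6^2/0.006
S = sqrt(1944.0000)

44.0908 m


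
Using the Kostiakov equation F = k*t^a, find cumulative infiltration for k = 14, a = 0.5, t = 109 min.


F = k * t^a = 14 * 109^0.5
F = 14 * 10.440307

146.1643 mm


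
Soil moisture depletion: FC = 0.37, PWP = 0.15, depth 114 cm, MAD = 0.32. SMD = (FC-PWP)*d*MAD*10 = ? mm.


SMD = (FC - PWP) * d * MAD * 10
SMD = (0.37 - 0.15) * 114 * 0.32 * 10
SMD = 0.2200 * 114 * 0.32 * 10

80.2560 mm


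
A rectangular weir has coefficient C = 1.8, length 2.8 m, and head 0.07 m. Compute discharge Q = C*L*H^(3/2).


Q = C * L * H^(3/2) = 1.8 * 2.8 * 0.07^1.5 = 1.8 * 2.8 * 0.018520

0.0933 m^3/s


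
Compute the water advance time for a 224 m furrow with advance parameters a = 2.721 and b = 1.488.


t = (L/a)^(1/b)
t = (224/2.721)^(1/1.488)
t = 82.322675^(1/1.488)

19.3781 min


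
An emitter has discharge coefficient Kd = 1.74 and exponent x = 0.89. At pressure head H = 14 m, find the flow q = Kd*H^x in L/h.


q = Kd * H^x = 1.74 * 14^0.89 = 1.74 * 10.472586

18.2223 L/h


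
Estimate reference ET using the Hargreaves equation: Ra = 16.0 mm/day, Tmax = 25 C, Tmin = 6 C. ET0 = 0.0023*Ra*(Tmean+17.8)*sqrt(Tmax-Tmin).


Tmean = (Tmax + Tmin)/2 = (25 + 6)/2 = 15.5
ET0 = 0.0023 * 16.0 * (15.5 + 17.8) * sqrt(25 - 6)
ET0 = 0.0023 * 16.0 * 33.3 * 4.358899

5.3416 mm/day


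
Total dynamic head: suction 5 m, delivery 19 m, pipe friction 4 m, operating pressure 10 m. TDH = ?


TDH = Hs + Hd + hf + Hp = 5 + 19 + 4 + 10 = 38

38 m


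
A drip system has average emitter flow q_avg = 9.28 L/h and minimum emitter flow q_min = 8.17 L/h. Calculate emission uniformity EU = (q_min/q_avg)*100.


EU = (q_min/q_avg)*100 = (8.17/9.28)*100 = 88.0388%

88.0388 %


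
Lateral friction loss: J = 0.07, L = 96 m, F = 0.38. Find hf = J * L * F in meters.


hf = J * L * F = 0.07 * 96 * 0.38 = 2.5536 m

2.5536 m


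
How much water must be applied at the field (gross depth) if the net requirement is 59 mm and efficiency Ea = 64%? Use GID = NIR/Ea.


Ea = 64% = 0.64
GID = NIR / Ea = 59 / 0.64 = 92.1875 mm

92.1875 mm


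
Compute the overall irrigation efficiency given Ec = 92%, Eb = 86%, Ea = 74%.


Ec = 0.92, Eb = 0.86, Ea = 0.74
E = 0.92 * 0.86 * 0.74 * 100 = 58.5488%

58.5488 %


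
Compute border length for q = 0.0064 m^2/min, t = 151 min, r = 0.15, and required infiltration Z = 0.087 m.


L = q*t/((1+r)*Z)
L = 0.0064*151/((1+0.15)*0.087)
L = 0.9664/0.10005

9.6592 m


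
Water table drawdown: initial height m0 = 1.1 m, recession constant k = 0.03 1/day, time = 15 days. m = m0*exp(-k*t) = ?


m = m0 * exp(-k*t)
m = 1.1 * exp(-0.03 * 15)
m = 1.1 * exp(-0.4500)

0.7014 m


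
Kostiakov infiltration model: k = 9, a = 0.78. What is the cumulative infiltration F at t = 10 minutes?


F = k * t^a = 9 * 10^0.78
F = 9 * 6.025596

54.2304 mm


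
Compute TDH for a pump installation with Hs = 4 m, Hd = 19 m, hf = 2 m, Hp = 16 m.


TDH = Hs + Hd + hf + Hp = 4 + 19 + 2 + 16 = 41

41 m


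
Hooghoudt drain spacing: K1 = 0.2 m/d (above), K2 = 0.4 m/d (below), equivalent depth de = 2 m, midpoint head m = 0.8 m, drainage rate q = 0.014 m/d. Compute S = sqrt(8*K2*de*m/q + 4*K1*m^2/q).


S^2 = 8*K2*de*m/q + 4*K1*m^2/q
S^2 = 8*0.4*2*0.8/0.014 + 4*0.2*0.8^2/0.014
S = sqrt(402.2857)

20.0571 m


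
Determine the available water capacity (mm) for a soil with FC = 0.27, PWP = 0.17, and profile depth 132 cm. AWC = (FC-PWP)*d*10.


AWC = (FC - PWP) * d * 10
AWC = (0.27 - 0.17) * 132 * 10
AWC = 0.1000 * 132 * 10

132.0000 mm


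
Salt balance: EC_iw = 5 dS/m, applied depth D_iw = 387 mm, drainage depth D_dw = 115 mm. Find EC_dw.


EC_dw = EC_iw * D_iw / D_dw
EC_dw = 5 * 387 / 115
EC_dw = 1935 / 115

16.8261 dS/m


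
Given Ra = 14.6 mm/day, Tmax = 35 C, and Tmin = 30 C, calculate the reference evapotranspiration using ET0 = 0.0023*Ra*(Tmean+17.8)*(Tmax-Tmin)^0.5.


Tmean = (Tmax + Tmin)/2 = (35 + 30)/2 = 32.5
ET0 = 0.0023 * 14.6 * (32.5 + 17.8) * sqrt(35 - 30)
ET0 = 0.0023 * 14.6 * 50.3 * 2.236068

3.7769 mm/day


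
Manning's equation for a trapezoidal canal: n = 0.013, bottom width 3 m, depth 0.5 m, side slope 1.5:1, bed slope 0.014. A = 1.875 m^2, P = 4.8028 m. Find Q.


R = A/P = 1.875/4.8028 = 0.390397
Q = (1/0.013) * 1.875 * 0.390397^(2/3) * 0.014^0.5

9.1158 m^3/s


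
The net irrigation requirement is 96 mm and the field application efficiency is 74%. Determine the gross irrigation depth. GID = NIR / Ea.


Ea = 74% = 0.74
GID = NIR / Ea = 96 / 0.74 = 129.7297 mm

129.7297 mm


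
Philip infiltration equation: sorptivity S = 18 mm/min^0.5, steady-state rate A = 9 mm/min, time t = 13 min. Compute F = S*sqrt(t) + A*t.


F = S*sqrt(t) + A*t
F = 18*sqrt(13) + 9*13
F = 18*3.605551 + 117

181.8999 mm


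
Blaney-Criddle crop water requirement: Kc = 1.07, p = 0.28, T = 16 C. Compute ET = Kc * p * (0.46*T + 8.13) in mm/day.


ET = Kc * p * (0.46*T + 8.13)
ET = 1.07 * 0.28 * (0.46*16 + 8.13)
ET = 1.07 * 0.28 * 15.4900

4.6408 mm/day


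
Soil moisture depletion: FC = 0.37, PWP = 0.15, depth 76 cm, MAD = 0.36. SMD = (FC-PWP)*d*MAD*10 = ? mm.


SMD = (FC - PWP) * d * MAD * 10
SMD = (0.37 - 0.15) * 76 * 0.36 * 10
SMD = 0.2200 * 76 * 0.36 * 10

60.1920 mm


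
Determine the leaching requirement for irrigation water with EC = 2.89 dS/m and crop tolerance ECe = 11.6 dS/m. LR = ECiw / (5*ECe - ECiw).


LR = ECiw / (5*ECe - ECiw)
LR = 2.89 / (5*11.6 - 2.89)
LR = 2.89 / 55.1100

0.0524


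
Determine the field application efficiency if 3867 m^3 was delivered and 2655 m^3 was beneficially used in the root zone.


Ea = V_root / V_field * 100 = 2655 / 3867 * 100 = 68.6579%

68.6579 %


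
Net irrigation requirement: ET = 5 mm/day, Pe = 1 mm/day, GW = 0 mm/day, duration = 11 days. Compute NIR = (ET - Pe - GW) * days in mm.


Daily deficit = ET - Pe - GW = 5 - 1 - 0 = 4 mm/day
NIR = 4 * 11 = 44 mm

44.0000 mm


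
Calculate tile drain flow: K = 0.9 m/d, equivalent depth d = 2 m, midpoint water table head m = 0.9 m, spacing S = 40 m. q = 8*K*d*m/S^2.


q = 8*K*d*m/S^2
q = 8*0.9*2*0.9/40^2
q = 12.9600 / 1600

0.0081 m/d


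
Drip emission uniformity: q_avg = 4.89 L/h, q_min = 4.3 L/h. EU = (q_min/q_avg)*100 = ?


EU = (q_min/q_avg)*100 = (4.3/4.89)*100 = 87.9346%

87.9346 %


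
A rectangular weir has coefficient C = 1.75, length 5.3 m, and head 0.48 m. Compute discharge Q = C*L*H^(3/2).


Q = C * L * H^(3/2) = 1.75 * 5.3 * 0.48^1.5 = 1.75 * 5.3 * 0.332554

3.0844 m^3/s


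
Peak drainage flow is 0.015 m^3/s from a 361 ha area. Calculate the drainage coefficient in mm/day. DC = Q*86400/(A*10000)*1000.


DC = Q * 86400 / (A * 10000) * 1000
DC = 0.015 * 86400 / (361 * 10000) * 1000
DC = 1296000.0000 / 3610000

0.3590 mm/day


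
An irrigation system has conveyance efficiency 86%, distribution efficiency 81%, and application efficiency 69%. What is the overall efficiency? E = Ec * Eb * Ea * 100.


Ec = 0.86, Eb = 0.81, Ea = 0.69
E = 0.86 * 0.81 * 0.69 * 100 = 48.0654%

48.0654 %


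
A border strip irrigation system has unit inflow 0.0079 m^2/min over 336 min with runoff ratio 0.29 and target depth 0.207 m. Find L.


L = q*t/((1+r)*Z)
L = 0.0079*336/((1+0.29)*0.207)
L = 2.6544/0.26703

9.9405 m


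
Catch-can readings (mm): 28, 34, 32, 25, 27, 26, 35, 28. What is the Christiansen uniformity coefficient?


mean = 29.375000 mm
MAD = 3.218750 mm
CU = (1 - 3.218750/29.375000)*100

89.0426 %


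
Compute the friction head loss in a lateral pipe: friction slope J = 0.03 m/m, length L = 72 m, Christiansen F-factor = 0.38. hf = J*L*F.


hf = J * L * F = 0.03 * 72 * 0.38 = 0.8208 m

0.8208 m


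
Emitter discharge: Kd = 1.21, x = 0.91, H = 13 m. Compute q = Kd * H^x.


q = Kd * H^x = 1.21 * 13^0.91 = 1.21 * 10.320208

12.4875 L/h


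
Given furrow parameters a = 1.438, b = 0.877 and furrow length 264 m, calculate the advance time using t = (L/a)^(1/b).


t = (L/a)^(1/b)
t = (264/1.438)^(1/0.877)
t = 183.588317^(1/0.877)

381.3741 min


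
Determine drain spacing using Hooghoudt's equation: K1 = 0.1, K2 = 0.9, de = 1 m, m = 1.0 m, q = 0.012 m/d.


S^2 = 8*K2*de*m/q + 4*K1*m^2/q
S^2 = 8*0.9*1*1.0/0.012 + 4*0.1*1.0^2/0.012
S = sqrt(633.3333)

25.1661 m


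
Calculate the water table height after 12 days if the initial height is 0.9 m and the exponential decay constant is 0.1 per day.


m = m0 * exp(-k*t)
m = 0.9 * exp(-0.1 * 12)
m = 0.9 * exp(-1.2000)

0.2711 m


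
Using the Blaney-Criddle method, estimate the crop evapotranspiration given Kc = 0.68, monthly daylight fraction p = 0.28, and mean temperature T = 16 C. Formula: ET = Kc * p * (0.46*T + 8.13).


ET = Kc * p * (0.46*T + 8.13)
ET = 0.68 * 0.28 * (0.46*16 + 8.13)
ET = 0.68 * 0.28 * 15.4900

2.9493 mm/day


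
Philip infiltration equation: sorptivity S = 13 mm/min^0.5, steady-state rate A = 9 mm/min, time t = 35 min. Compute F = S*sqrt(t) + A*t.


F = S*sqrt(t) + A*t
F = 13*sqrt(35) + 9*35
F = 13*5.916080 + 315

391.9090 mm


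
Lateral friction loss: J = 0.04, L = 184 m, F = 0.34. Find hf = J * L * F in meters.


hf = J * L * F = 0.04 * 184 * 0.34 = 2.5024 m

2.5024 m


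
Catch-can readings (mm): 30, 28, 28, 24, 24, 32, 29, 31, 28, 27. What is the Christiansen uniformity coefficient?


mean = 28.100000 mm
MAD = 1.920000 mm
CU = (1 - 1.920000/28.100000)*100

93.1673 %


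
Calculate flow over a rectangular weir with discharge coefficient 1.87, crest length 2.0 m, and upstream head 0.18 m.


Q = C * L * H^(3/2) = 1.87 * 2.0 * 0.18^1.5 = 1.87 * 2.0 * 0.076368

0.2856 m^3/s


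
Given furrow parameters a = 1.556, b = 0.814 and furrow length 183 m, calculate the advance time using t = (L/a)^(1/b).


t = (L/a)^(1/b)
t = (183/1.556)^(1/0.814)
t = 117.609254^(1/0.814)

349.5746 min


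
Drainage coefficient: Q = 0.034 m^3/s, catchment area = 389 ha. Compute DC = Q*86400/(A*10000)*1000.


DC = Q * 86400 / (A * 10000) * 1000
DC = 0.034 * 86400 / (389 * 10000) * 1000
DC = 2937600.0000 / 3890000

0.7552 mm/day


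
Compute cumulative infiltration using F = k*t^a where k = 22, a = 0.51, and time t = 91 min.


F = k * t^a = 22 * 91^0.51
F = 22 * 9.979553

219.5502 mm


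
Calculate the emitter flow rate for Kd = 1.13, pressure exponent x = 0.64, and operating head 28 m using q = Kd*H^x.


q = Kd * H^x = 1.13 * 28^0.64 = 1.13 * 8.436866

9.5337 L/h


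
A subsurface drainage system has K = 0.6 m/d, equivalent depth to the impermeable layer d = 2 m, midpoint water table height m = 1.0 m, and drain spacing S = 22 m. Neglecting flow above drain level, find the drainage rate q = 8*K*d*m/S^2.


q = 8*K*d*m/S^2
q = 8*0.6*2*1.0/22^2
q = 9.6000 / 484

0.0198 m/d


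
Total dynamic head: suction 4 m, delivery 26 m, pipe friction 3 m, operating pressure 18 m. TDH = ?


TDH = Hs + Hd + hf + Hp = 4 + 26 + 3 + 18 = 51

51 m


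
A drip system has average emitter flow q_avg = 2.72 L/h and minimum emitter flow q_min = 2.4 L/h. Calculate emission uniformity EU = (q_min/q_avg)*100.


EU = (q_min/q_avg)*100 = (2.4/2.72)*100 = 88.2353%

88.2353 %


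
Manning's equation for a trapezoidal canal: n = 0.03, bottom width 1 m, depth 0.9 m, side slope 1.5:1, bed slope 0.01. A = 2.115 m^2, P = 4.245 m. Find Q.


R = A/P = 2.115/4.245 = 0.498233
Q = (1/0.03) * 2.115 * 0.498233^(2/3) * 0.01^0.5

4.4308 m^3/s


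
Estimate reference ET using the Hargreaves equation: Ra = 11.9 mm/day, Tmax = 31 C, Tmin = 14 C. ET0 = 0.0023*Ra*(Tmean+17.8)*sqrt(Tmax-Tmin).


Tmean = (Tmax + Tmin)/2 = (31 + 14)/2 = 22.5
ET0 = 0.0023 * 11.9 * (22.5 + 17.8) * sqrt(31 - 14)
ET0 = 0.0023 * 11.9 * 40.3 * 4.123106

4.5478 mm/day


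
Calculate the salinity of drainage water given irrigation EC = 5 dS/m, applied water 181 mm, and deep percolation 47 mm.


EC_dw = EC_iw * D_iw / D_dw
EC_dw = 5 * 181 / 47
EC_dw = 905 / 47

19.2553 dS/m


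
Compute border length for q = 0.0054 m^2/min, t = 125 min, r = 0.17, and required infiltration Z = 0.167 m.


L = q*t/((1+r)*Z)
L = 0.0054*125/((1+0.17)*0.167)
L = 0.675/0.19539

3.4546 m


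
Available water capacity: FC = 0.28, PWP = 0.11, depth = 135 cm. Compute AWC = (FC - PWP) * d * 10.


AWC = (FC - PWP) * d * 10
AWC = (0.28 - 0.11) * 135 * 10
AWC = 0.1700 * 135 * 10

229.5000 mm


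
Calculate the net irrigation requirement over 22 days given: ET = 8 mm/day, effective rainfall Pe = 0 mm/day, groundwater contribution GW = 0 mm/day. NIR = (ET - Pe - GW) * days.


Daily deficit = ET - Pe - GW = 8 - 0 - 0 = 8 mm/day
NIR = 8 * 22 = 176 mm

176.0000 mm


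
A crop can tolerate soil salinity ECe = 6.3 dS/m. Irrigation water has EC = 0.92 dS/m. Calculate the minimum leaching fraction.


LR = ECiw / (5*ECe - ECiw)
LR = 0.92 / (5*6.3 - 0.92)
LR = 0.92 / 30.5800

0.0301


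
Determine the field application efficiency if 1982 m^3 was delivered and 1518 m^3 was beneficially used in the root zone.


Ea = V_root / V_field * 100 = 1518 / 1982 * 100 = 76.5893%

76.5893 %


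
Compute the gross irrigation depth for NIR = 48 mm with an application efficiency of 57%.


Ea = 57% = 0.57
GID = NIR / Ea = 48 / 0.57 = 84.2105 mm

84.2105 mm


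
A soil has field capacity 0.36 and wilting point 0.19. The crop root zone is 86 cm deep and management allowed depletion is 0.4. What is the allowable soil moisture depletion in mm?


SMD = (FC - PWP) * d * MAD * 10
SMD = (0.36 - 0.19) * 86 * 0.4 * 10
SMD = 0.1700 * 86 * 0.4 * 10

58.4800 mm


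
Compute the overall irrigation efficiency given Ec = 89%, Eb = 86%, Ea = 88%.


Ec = 0.89, Eb = 0.86, Ea = 0.88
E = 0.89 * 0.86 * 0.88 * 100 = 67.3552%

67.3552 %


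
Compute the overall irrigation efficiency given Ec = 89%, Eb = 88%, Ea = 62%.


Ec = 0.89, Eb = 0.88, Ea = 0.62
E = 0.89 * 0.88 * 0.62 * 100 = 48.5584%

48.5584 %


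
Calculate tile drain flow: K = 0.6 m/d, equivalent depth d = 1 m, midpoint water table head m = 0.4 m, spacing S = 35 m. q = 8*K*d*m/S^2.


q = 8*K*d*m/S^2
q = 8*0.6*1*0.4/35^2
q = 1.9200 / 1225

0.0016 m/d


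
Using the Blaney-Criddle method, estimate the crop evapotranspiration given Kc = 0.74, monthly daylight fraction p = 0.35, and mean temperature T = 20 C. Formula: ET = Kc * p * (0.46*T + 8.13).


ET = Kc * p * (0.46*T + 8.13)
ET = 0.74 * 0.35 * (0.46*20 + 8.13)
ET = 0.74 * 0.35 * 17.3300

4.4885 mm/day


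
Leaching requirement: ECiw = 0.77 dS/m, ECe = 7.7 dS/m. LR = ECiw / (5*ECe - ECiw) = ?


LR = ECiw / (5*ECe - ECiw)
LR = 0.77 / (5*7.7 - 0.77)
LR = 0.77 / 37.7300

0.0204


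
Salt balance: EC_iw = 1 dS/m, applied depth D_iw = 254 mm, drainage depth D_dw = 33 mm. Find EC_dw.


EC_dw = EC_iw * D_iw / D_dw
EC_dw = 1 * 254 / 33
EC_dw = 254 / 33

7.6970 dS/m


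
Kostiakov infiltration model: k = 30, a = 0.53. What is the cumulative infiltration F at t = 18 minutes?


F = k * t^a = 30 * 18^0.53
F = 30 * 4.626946

138.8084 mm


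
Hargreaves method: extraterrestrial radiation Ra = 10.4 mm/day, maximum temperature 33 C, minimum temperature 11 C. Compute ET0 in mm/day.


Tmean = (Tmax + Tmin)/2 = (33 + 11)/2 = 22.0
ET0 = 0.0023 * 10.4 * (22.0 + 17.8) * sqrt(33 - 11)
ET0 = 0.0023 * 10.4 * 39.8 * 4.690416

4.4654 mm/day


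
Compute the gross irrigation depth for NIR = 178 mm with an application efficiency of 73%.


Ea = 73% = 0.73
GID = NIR / Ea = 178 / 0.73 = 243.8356 mm

243.8356 mm


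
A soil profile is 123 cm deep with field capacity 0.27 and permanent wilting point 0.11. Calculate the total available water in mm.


AWC = (FC - PWP) * d * 10
AWC = (0.27 - 0.11) * 123 * 10
AWC = 0.1600 * 123 * 10

196.8000 mm


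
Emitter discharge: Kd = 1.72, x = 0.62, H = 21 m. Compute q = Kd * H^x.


q = Kd * H^x = 1.72 * 21^0.62 = 1.72 * 6.603527

11.3581 L/h


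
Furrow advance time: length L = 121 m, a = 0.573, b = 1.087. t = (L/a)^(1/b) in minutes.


t = (L/a)^(1/b)
t = (121/0.573)^(1/1.087)
t = 211.169284^(1/1.087)

137.5862 min


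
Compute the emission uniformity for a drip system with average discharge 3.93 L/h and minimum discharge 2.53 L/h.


EU = (q_min/q_avg)*100 = (2.53/3.93)*100 = 64.3766%

64.3766 %


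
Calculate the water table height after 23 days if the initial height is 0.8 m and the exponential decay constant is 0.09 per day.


m = m0 * exp(-k*t)
m = 0.8 * exp(-0.09 * 23)
m = 0.8 * exp(-2.0700)

0.1009 m


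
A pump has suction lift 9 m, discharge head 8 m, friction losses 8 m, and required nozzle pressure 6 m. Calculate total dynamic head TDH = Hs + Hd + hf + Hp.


TDH = Hs + Hd + hf + Hp = 9 + 8 + 8 + 6 = 31

31 m


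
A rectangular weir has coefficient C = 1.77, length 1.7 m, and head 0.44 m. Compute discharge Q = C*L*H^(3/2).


Q = C * L * H^(3/2) = 1.77 * 1.7 * 0.44^1.5 = 1.77 * 1.7 * 0.291863

0.8782 m^3/s


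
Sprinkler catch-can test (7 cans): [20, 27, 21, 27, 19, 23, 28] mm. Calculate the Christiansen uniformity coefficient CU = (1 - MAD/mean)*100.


mean = 23.571429 mm
MAD = 3.224490 mm
CU = (1 - 3.224490/23.571429)*100

86.3203 %


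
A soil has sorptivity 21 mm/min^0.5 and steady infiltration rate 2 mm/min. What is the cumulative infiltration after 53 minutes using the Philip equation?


F = S*sqrt(t) + A*t
F = 21*sqrt(53) + 2*53
F = 21*7.280110 + 106

258.8823 mm


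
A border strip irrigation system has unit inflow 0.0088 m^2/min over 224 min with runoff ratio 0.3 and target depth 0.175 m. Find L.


L = q*t/((1+r)*Z)
L = 0.0088*224/((1+0.3)*0.175)
L = 1.9712/0.2275

8.6646 m


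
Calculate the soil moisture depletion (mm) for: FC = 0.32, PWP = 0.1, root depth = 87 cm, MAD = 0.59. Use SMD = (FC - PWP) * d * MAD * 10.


SMD = (FC - PWP) * d * MAD * 10
SMD = (0.32 - 0.1) * 87 * 0.59 * 10
SMD = 0.2200 * 87 * 0.59 * 10

112.9260 mm


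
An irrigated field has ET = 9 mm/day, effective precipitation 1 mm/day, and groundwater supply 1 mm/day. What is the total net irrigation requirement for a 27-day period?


Daily deficit = ET - Pe - GW = 9 - 1 - 1 = 7 mm/day
NIR = 7 * 27 = 189 mm

189.0000 mm


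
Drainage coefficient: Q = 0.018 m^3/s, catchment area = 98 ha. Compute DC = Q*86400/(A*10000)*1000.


DC = Q * 86400 / (A * 10000) * 1000
DC = 0.018 * 86400 / (98 * 10000) * 1000
DC = 1555200.0000 / 980000

1.5869 mm/day


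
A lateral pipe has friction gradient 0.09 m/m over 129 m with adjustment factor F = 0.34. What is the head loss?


hf = J * L * F = 0.09 * 129 * 0.34 = 3.9474 m

3.9474 m


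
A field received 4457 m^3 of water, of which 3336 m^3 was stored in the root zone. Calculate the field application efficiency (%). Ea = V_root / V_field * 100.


Ea = V_root / V_field * 100 = 3336 / 4457 * 100 = 74.8486%

74.8486 %


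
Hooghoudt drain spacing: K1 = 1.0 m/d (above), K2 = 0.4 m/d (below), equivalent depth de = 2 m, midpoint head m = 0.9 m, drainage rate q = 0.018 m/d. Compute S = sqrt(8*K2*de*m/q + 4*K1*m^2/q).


S^2 = 8*K2*de*m/q + 4*K1*m^2/q
S^2 = 8*0.4*2*0.9/0.018 + 4*1.0*0.9^2/0.018
S = sqrt(500.0000)

22.3607 m


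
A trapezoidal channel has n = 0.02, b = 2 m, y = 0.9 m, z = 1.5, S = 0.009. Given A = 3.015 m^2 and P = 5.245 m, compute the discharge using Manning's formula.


R = A/P = 3.015/5.245 = 0.574833
Q = (1/0.02) * 3.015 * 0.574833^(2/3) * 0.009^0.5

9.8872 m^3/s


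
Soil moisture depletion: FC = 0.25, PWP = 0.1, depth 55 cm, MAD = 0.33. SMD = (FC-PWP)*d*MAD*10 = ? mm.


SMD = (FC - PWP) * d * MAD * 10
SMD = (0.25 - 0.1) * 55 * 0.33 * 10
SMD = 0.1500 * 55 * 0.33 * 10

27.2250 mm


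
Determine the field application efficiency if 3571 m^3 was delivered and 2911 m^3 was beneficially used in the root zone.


Ea = V_root / V_field * 100 = 2911 / 3571 * 100 = 81.5178%

81.5178 %


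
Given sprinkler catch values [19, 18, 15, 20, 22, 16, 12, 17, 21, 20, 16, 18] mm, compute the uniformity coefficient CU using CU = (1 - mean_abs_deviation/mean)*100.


mean = 17.833333 mm
MAD = 2.194444 mm
CU = (1 - 2.194444/17.833333)*100

87.6947 %


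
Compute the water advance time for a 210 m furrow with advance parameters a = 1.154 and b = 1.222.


t = (L/a)^(1/b)
t = (210/1.154)^(1/1.222)
t = 181.975737^(1/1.222)

70.7031 min


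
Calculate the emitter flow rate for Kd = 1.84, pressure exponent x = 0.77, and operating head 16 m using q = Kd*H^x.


q = Kd * H^x = 1.84 * 16^0.77 = 1.84 * 8.456144

15.5593 L/h


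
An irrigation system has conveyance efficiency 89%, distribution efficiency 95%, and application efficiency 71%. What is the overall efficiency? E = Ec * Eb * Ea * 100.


Ec = 0.89, Eb = 0.95, Ea = 0.71
E = 0.89 * 0.95 * 0.71 * 100 = 60.0305%

60.0305 %


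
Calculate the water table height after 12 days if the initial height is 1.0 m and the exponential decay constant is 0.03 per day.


m = m0 * exp(-k*t)
m = 1.0 * exp(-0.03 * 12)
m = 1.0 * exp(-0.3600)

0.6977 m


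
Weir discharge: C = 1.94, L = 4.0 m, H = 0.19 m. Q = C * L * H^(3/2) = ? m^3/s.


Q = C * L * H^(3/2) = 1.94 * 4.0 * 0.19^1.5 = 1.94 * 4.0 * 0.082819

0.6427 m^3/s


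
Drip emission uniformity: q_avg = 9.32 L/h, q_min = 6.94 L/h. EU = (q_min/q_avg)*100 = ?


EU = (q_min/q_avg)*100 = (6.94/9.32)*100 = 74.4635%

74.4635 %


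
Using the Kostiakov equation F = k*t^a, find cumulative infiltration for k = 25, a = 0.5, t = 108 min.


F = k * t^a = 25 * 108^0.5
F = 25 * 10.392305

259.8076 mm


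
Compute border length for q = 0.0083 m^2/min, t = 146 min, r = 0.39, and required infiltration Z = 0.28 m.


L = q*t/((1+r)*Z)
L = 0.0083*146/((1+0.39)*0.28)
L = 1.2118/0.3892

3.1136 m


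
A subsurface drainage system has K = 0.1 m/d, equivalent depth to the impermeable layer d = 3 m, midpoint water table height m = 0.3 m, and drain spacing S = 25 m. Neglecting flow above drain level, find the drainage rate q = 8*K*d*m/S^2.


q = 8*K*d*m/S^2
q = 8*0.1*3*0.3/25^2
q = 0.7200 / 625

0.0012 m/d


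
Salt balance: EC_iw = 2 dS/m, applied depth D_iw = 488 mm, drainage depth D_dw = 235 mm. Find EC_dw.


EC_dw = EC_iw * D_iw / D_dw
EC_dw = 2 * 488 / 235
EC_dw = 976 / 235

4.1532 dS/m


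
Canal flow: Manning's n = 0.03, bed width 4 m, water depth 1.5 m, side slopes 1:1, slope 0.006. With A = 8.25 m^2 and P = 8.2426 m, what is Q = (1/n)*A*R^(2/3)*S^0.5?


R = A/P = 8.25/8.2426 = 1.000898
Q = (1/0.03) * 8.25 * 1.000898^(2/3) * 0.006^0.5

21.3142 m^3/s


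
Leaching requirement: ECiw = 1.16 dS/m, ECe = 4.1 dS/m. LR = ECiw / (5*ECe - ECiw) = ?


LR = ECiw / (5*ECe - ECiw)
LR = 1.16 / (5*4.1 - 1.16)
LR = 1.16 / 19.3400

0.0600


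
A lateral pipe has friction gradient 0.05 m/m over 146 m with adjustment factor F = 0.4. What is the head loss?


hf = J * L * F = 0.05 * 146 * 0.4 = 2.9200 m

2.9200 m


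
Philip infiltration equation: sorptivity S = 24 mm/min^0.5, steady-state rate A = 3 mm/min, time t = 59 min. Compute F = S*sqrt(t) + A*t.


F = S*sqrt(t) + A*t
F = 24*sqrt(59) + 3*59
F = 24*7.681146 + 177

361.3475 mm


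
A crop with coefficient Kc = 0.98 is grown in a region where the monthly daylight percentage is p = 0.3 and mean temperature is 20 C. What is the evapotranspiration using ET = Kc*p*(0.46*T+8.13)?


ET = Kc * p * (0.46*T + 8.13)
ET = 0.98 * 0.3 * (0.46*20 + 8.13)
ET = 0.98 * 0.3 * 17.3300

5.0950 mm/day


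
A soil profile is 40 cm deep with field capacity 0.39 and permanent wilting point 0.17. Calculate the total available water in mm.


AWC = (FC - PWP) * d * 10
AWC = (0.39 - 0.17) * 40 * 10
AWC = 0.2200 * 40 * 10

88.0000 mm


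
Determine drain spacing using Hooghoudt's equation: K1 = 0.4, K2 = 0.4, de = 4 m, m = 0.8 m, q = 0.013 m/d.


S^2 = 8*K2*de*m/q + 4*K1*m^2/q
S^2 = 8*0.4*4*0.8/0.013 + 4*0.4*0.8^2/0.013
S = sqrt(866.4615)

29.4357 m


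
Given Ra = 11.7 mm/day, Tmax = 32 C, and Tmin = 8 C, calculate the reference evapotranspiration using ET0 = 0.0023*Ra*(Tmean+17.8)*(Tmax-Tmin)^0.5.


Tmean = (Tmax + Tmin)/2 = (32 + 8)/2 = 20.0
ET0 = 0.0023 * 11.7 * (20.0 + 17.8) * sqrt(32 - 8)
ET0 = 0.0023 * 11.7 * 37.8 * 4.898979

4.9832 mm/day


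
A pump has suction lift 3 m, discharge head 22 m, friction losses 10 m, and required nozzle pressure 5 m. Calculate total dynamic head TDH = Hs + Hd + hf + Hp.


TDH = Hs + Hd + hf + Hp = 3 + 22 + 10 + 5 = 40

40 m


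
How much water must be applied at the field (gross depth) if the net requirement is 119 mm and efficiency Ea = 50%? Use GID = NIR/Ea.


Ea = 50% = 0.5
GID = NIR / Ea = 119 / 0.5 = 238.0000 mm

238.0000 mm


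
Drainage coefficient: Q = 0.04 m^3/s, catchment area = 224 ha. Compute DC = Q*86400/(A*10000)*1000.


DC = Q * 86400 / (A * 10000) * 1000
DC = 0.04 * 86400 / (224 * 10000) * 1000
DC = 3456000.0000 / 2240000

1.5429 mm/day


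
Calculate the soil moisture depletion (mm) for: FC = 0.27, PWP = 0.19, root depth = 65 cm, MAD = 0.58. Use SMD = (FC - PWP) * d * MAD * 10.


SMD = (FC - PWP) * d * MAD * 10
SMD = (0.27 - 0.19) * 65 * 0.58 * 10
SMD = 0.0800 * 65 * 0.58 * 10

30.1600 mm


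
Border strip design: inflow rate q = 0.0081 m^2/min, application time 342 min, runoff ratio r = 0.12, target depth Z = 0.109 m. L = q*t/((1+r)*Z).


L = q*t/((1+r)*Z)
L = 0.0081*342/((1+0.12)*0.109)
L = 2.7702/0.12208

22.6917 m


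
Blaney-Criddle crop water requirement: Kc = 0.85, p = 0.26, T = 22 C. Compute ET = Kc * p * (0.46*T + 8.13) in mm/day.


ET = Kc * p * (0.46*T + 8.13)
ET = 0.85 * 0.26 * (0.46*22 + 8.13)
ET = 0.85 * 0.26 * 18.2500

4.0332 mm/day


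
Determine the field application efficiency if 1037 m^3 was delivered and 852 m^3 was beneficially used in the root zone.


Ea = V_root / V_field * 100 = 852 / 1037 * 100 = 82.1601%

82.1601 %


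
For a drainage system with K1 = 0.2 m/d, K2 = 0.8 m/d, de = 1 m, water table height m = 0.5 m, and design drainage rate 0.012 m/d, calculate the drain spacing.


S^2 = 8*K2*de*m/q + 4*K1*m^2/q
S^2 = 8*0.8*1*0.5/0.012 + 4*0.2*0.5^2/0.012
S = sqrt(283.3333)

16.8325 m


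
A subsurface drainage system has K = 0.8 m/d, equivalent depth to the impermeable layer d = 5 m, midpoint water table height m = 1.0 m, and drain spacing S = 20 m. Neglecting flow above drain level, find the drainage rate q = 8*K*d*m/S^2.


q = 8*K*d*m/S^2
q = 8*0.8*5*1.0/20^2
q = 32.0000 / 400

0.0800 m/d


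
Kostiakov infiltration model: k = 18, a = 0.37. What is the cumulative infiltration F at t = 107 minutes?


F = k * t^a = 18 * 107^0.37
F = 18 * 5.634716

101.4249 mm


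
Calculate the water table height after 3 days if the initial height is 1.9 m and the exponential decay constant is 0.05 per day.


m = m0 * exp(-k*t)
m = 1.9 * exp(-0.05 * 3)
m = 1.9 * exp(-0.1500)

1.6353 m


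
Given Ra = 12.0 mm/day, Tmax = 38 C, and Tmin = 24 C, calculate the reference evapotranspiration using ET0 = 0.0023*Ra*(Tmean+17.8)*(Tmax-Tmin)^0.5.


Tmean = (Tmax + Tmin)/2 = (38 + 24)/2 = 31.0
ET0 = 0.0023 * 12.0 * (31.0 + 17.8) * sqrt(38 - 24)
ET0 = 0.0023 * 12.0 * 48.8 * 3.741657

5.0396 mm/day


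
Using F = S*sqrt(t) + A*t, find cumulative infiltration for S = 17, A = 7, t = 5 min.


F = S*sqrt(t) + A*t
F = 17*sqrt(5) + 7*5
F = 17*2.236068 + 35

73.0132 mm


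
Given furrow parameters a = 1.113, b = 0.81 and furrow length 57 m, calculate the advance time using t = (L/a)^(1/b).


t = (L/a)^(1/b)
t = (57/1.113)^(1/0.81)
t = 51.212938^(1/0.81)

128.9274 min


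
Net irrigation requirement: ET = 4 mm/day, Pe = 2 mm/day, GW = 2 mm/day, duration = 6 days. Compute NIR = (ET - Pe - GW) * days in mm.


Daily deficit = ET - Pe - GW = 4 - 2 - 2 = 0 mm/day
NIR = 0 * 6 = 0 mm

0 mm


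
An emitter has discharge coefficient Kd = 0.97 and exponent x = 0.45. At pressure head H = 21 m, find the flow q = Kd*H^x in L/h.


q = Kd * H^x = 0.97 * 21^0.45 = 0.97 * 3.935489

3.8174 L/h


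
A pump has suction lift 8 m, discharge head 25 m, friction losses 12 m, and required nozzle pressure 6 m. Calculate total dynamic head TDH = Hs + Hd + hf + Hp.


TDH = Hs + Hd + hf + Hp = 8 + 25 + 12 + 6 = 51

51 m


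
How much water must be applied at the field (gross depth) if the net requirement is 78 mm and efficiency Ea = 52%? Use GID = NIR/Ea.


Ea = 52% = 0.52
GID = NIR / Ea = 78 / 0.52 = 150.0000 mm

150.0000 mm


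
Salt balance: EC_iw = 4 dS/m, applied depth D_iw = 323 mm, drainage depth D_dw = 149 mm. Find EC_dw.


EC_dw = EC_iw * D_iw / D_dw
EC_dw = 4 * 323 / 149
EC_dw = 1292 / 149

8.6711 dS/m


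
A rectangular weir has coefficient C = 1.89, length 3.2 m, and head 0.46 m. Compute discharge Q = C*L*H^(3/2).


Q = C * L * H^(3/2) = 1.89 * 3.2 * 0.46^1.5 = 1.89 * 3.2 * 0.311987

1.8869 m^3/s


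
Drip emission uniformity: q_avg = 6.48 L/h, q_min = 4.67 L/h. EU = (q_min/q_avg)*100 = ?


EU = (q_min/q_avg)*100 = (4.67/6.48)*100 = 72.0679%

72.0679 %


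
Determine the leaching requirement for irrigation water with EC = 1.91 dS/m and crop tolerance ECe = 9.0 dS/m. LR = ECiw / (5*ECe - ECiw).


LR = ECiw / (5*ECe - ECiw)
LR = 1.91 / (5*9.0 - 1.91)
LR = 1.91 / 43.0900

0.0443


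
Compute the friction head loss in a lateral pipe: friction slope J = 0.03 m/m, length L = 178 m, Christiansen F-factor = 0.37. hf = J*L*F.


hf = J * L * F = 0.03 * 178 * 0.37 = 1.9758 m

1.9758 m


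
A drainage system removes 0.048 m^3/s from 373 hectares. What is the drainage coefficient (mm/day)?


DC = Q * 86400 / (A * 10000) * 1000
DC = 0.048 * 86400 / (373 * 10000) * 1000
DC = 4147200.0000 / 3730000

1.1118 mm/day


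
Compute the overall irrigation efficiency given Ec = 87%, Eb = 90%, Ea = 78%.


Ec = 0.87, Eb = 0.9, Ea = 0.78
E = 0.87 * 0.9 * 0.78 * 100 = 61.0740%

61.0740 %


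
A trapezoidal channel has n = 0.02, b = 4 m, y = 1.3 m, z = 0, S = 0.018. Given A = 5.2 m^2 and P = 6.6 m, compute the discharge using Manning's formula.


R = A/P = 5.2/6.6 = 0.787879
Q = (1/0.02) * 5.2 * 0.787879^(2/3) * 0.018^0.5

29.7566 m^3/s


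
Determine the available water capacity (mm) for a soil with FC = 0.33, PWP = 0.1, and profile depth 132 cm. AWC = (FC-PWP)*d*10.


AWC = (FC - PWP) * d * 10
AWC = (0.33 - 0.1) * 132 * 10
AWC = 0.2300 * 132 * 10

303.6000 mm


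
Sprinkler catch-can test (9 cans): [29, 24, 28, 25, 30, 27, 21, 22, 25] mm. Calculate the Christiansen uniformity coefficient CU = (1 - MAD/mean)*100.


mean = 25.666667 mm
MAD = 2.518519 mm
CU = (1 - 2.518519/25.666667)*100

90.1876 %


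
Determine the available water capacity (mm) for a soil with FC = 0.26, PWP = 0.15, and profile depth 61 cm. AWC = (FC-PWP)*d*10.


AWC = (FC - PWP) * d * 10
AWC = (0.26 - 0.15) * 61 * 10
AWC = 0.1100 * 61 * 10

67.1000 mm


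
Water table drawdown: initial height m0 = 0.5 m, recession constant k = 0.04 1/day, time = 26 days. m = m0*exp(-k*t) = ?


m = m0 * exp(-k*t)
m = 0.5 * exp(-0.04 * 26)
m = 0.5 * exp(-1.0400)

0.1767 m


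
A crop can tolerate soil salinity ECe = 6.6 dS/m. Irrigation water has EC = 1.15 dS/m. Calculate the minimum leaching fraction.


LR = ECiw / (5*ECe - ECiw)
LR = 1.15 / (5*6.6 - 1.15)
LR = 1.15 / 31.8500

0.0361


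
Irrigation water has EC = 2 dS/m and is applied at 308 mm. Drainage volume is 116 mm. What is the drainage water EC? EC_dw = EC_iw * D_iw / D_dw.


EC_dw = EC_iw * D_iw / D_dw
EC_dw = 2 * 308 / 116
EC_dw = 616 / 116

5.3103 dS/m


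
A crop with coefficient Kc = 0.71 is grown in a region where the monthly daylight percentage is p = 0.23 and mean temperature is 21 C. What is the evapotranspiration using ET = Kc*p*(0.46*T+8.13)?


ET = Kc * p * (0.46*T + 8.13)
ET = 0.71 * 0.23 * (0.46*21 + 8.13)
ET = 0.71 * 0.23 * 17.7900

2.9051 mm/day


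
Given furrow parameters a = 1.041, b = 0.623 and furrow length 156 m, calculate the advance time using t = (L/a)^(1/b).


t = (L/a)^(1/b)
t = (156/1.041)^(1/0.623)
t = 149.855908^(1/0.623)

3106.3716 min


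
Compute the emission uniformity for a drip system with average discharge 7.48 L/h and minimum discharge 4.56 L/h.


EU = (q_min/q_avg)*100 = (4.56/7.48)*100 = 60.9626%

60.9626 %


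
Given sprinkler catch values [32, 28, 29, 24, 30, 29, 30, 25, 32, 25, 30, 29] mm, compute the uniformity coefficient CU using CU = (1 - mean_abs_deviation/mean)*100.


mean = 28.583333 mm
MAD = 2.055556 mm
CU = (1 - 2.055556/28.583333)*100

92.8086 %


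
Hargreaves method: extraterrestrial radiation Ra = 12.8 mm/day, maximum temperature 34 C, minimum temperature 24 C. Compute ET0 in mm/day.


Tmean = (Tmax + Tmin)/2 = (34 + 24)/2 = 29.0
ET0 = 0.0023 * 12.8 * (29.0 + 17.8) * sqrt(34 - 24)
ET0 = 0.0023 * 12.8 * 46.8 * 3.162278

4.3570 mm/day


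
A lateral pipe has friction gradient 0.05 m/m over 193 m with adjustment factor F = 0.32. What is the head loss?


hf = J * L * F = 0.05 * 193 * 0.32 = 3.0880 m

3.0880 m


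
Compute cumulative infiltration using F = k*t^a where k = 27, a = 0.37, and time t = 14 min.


F = k * t^a = 27 * 14^0.37
F = 27 * 2.655017

71.6855 mm


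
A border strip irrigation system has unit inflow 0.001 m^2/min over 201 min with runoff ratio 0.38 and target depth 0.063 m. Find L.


L = q*t/((1+r)*Z)
L = 0.001*201/((1+0.38)*0.063)
L = 0.201/0.08694

2.3119 m


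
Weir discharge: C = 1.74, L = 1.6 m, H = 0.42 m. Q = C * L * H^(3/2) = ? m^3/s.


Q = C * L * H^(3/2) = 1.74 * 1.6 * 0.42^1.5 = 1.74 * 1.6 * 0.272191

0.7578 m^3/s


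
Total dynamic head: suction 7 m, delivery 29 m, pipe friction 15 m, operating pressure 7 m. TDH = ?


TDH = Hs + Hd + hf + Hp = 7 + 29 + 15 + 7 = 58

58 m


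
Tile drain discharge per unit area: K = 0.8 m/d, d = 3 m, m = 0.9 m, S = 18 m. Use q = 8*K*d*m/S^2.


q = 8*K*d*m/S^2
q = 8*0.8*3*0.9/18^2
q = 17.2800 / 324

0.0533 m/d


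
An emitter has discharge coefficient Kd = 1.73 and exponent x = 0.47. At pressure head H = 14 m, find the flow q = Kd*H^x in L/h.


q = Kd * H^x = 1.73 * 14^0.47 = 1.73 * 3.456847

5.9803 L/h


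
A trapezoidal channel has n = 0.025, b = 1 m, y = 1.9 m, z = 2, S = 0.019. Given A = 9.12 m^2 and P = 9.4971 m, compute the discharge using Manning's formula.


R = A/P = 9.12/9.4971 = 0.960293
Q = (1/0.025) * 9.12 * 0.960293^(2/3) * 0.019^0.5

48.9442 m^3/s


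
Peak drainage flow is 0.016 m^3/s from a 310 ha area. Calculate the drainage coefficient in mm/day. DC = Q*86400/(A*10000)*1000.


DC = Q * 86400 / (A * 10000) * 1000
DC = 0.016 * 86400 / (310 * 10000) * 1000
DC = 1382400.0000 / 3100000

0.4459 mm/day


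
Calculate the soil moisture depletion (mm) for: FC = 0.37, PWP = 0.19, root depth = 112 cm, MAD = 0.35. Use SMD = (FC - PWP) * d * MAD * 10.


SMD = (FC - PWP) * d * MAD * 10
SMD = (0.37 - 0.19) * 112 * 0.35 * 10
SMD = 0.1800 * 112 * 0.35 * 10

70.5600 mm


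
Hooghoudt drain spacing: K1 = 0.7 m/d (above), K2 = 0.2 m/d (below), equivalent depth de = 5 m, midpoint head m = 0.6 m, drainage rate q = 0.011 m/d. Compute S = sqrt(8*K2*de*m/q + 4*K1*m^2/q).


S^2 = 8*K2*de*m/q + 4*K1*m^2/q
S^2 = 8*0.2*5*0.6/0.011 + 4*0.7*0.6^2/0.011
S = sqrt(528.0000)

22.9783 m


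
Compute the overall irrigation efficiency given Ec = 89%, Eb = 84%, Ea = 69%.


Ec = 0.89, Eb = 0.84, Ea = 0.69
E = 0.89 * 0.84 * 0.69 * 100 = 51.5844%

51.5844 %


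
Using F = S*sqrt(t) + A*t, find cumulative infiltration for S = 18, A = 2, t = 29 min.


F = S*sqrt(t) + A*t
F = 18*sqrt(29) + 2*29
F = 18*5.385165 + 58

154.9330 mm


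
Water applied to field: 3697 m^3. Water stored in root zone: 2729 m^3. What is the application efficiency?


Ea = V_root / V_field * 100 = 2729 / 3697 * 100 = 73.8166%

73.8166 %


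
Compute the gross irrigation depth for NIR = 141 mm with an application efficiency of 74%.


Ea = 74% = 0.74
GID = NIR / Ea = 141 / 0.74 = 190.5405 mm

190.5405 mm


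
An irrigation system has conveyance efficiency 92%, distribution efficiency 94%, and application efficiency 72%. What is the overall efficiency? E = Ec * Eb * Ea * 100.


Ec = 0.92, Eb = 0.94, Ea = 0.72
E = 0.92 * 0.94 * 0.72 * 100 = 62.2656%

62.2656 %


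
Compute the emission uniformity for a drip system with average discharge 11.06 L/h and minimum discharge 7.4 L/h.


EU = (q_min/q_avg)*100 = (7.4/11.06)*100 = 66.9078%

66.9078 %


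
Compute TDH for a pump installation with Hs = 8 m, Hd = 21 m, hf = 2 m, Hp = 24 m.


TDH = Hs + Hd + hf + Hp = 8 + 21 + 2 + 24 = 55

55 m


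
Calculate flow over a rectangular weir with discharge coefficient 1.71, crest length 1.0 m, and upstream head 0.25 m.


Q = C * L * H^(3/2) = 1.71 * 1.0 * 0.25^1.5 = 1.71 * 1.0 * 0.125000

0.2137 m^3/s


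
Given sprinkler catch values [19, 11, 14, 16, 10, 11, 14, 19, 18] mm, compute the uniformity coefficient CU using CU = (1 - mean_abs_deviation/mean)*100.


mean = 14.666667 mm
MAD = 2.962963 mm
CU = (1 - 2.962963/14.666667)*100

79.7980 %


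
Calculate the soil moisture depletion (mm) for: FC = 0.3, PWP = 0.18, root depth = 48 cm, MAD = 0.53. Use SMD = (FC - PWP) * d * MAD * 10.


SMD = (FC - PWP) * d * MAD * 10
SMD = (0.3 - 0.18) * 48 * 0.53 * 10
SMD = 0.1200 * 48 * 0.53 * 10

30.5280 mm


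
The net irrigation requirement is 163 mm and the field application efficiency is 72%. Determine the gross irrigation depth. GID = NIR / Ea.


Ea = 72% = 0.72
GID = NIR / Ea = 163 / 0.72 = 226.3889 mm

226.3889 mm


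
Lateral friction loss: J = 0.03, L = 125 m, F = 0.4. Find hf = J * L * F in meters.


hf = J * L * F = 0.03 * 125 * 0.4 = 1.5000 m

1.5000 m


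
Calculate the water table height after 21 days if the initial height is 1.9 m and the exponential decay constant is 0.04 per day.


m = m0 * exp(-k*t)
m = 1.9 * exp(-0.04 * 21)
m = 1.9 * exp(-0.8400)

0.8202 m


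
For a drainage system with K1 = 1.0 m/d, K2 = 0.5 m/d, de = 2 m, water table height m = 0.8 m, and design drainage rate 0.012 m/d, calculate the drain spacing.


S^2 = 8*K2*de*m/q + 4*K1*m^2/q
S^2 = 8*0.5*2*0.8/0.012 + 4*1.0*0.8^2/0.012
S = sqrt(746.6667)

27.3252 m


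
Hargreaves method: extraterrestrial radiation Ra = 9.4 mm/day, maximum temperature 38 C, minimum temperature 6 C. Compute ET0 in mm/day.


Tmean = (Tmax + Tmin)/2 = (38 + 6)/2 = 22.0
ET0 = 0.0023 * 9.4 * (22.0 + 17.8) * sqrt(38 - 6)
ET0 = 0.0023 * 9.4 * 39.8 * 5.656854

4.8676 mm/day


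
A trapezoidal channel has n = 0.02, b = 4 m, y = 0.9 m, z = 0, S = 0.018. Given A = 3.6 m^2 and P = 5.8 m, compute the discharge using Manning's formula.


R = A/P = 3.6/5.8 = 0.620690
Q = (1/0.02) * 3.6 * 0.620690^(2/3) * 0.018^0.5

17.5722 m^3/s
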